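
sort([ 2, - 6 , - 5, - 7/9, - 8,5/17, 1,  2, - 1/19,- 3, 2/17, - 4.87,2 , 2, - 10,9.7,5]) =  [  -  10, -8, - 6, - 5,-4.87,  -  3, - 7/9, - 1/19,  2/17,5/17, 1, 2,2,2,2,5,9.7] 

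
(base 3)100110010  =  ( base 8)15350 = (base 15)2093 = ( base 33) 6ao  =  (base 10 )6888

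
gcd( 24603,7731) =3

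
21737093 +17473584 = 39210677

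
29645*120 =3557400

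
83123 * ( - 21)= - 1745583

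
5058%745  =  588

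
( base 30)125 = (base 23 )1IM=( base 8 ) 1705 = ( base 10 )965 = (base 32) u5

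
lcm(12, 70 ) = 420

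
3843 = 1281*3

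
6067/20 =303 + 7/20 = 303.35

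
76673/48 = 1597  +  17/48 = 1597.35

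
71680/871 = 82 +258/871 = 82.30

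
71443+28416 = 99859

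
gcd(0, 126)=126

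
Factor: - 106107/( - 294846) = 113/314 =2^( - 1)* 113^1*157^(-1 )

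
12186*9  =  109674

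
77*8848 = 681296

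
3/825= 1/275 = 0.00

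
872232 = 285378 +586854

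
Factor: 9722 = 2^1*4861^1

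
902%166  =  72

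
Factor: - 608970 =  - 2^1*3^1 * 5^1*53^1*383^1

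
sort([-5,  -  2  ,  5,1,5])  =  [ - 5,-2, 1, 5 , 5] 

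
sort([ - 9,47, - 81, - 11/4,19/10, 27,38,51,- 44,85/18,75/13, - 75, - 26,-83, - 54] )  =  [ - 83, - 81,-75, - 54, - 44, - 26, - 9, - 11/4, 19/10,85/18,75/13, 27,38,47, 51]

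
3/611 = 3/611 = 0.00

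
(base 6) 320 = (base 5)440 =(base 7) 231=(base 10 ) 120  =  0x78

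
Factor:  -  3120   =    -  2^4*3^1*5^1*13^1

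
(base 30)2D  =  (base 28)2h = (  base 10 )73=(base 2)1001001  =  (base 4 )1021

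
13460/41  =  13460/41 = 328.29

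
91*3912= 355992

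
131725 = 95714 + 36011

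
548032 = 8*68504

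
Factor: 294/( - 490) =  - 3/5= - 3^1*5^(-1 ) 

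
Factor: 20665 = 5^1 * 4133^1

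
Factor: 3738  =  2^1*3^1 * 7^1 * 89^1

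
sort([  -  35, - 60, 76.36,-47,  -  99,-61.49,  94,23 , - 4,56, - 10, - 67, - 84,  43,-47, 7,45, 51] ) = [  -  99,  -  84,-67,  -  61.49, - 60 ,-47,-47,-35,-10, - 4, 7 , 23, 43,45,51,56,  76.36,94 ]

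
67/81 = 67/81 = 0.83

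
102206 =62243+39963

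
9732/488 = 19 + 115/122 = 19.94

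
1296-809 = 487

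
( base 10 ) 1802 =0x70a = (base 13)A88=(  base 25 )2M2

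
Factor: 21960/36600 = 3^1 * 5^( - 1 ) =3/5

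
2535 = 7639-5104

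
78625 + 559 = 79184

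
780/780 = 1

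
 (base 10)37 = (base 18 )21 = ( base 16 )25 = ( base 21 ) 1g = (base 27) 1a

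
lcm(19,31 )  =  589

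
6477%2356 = 1765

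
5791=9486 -3695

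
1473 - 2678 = - 1205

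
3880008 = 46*84348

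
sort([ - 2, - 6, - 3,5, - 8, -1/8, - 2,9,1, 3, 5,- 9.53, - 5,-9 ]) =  [ - 9.53, - 9,  -  8, -6,  -  5, - 3,-2 , - 2,-1/8  ,  1,3,5, 5, 9 ] 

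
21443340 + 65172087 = 86615427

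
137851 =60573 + 77278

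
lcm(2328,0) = 0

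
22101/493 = 44+ 409/493 = 44.83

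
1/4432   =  1/4432  =  0.00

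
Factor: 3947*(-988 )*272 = -2^6*13^1*17^1*19^1*3947^1 =- 1060700992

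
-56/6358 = - 1 + 3151/3179 =- 0.01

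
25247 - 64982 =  - 39735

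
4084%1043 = 955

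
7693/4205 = 7693/4205 =1.83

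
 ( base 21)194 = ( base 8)1172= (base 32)jq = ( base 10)634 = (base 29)lp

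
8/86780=2/21695 = 0.00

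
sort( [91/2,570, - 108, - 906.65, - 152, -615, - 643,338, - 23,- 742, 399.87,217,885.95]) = [ -906.65 , - 742, - 643, - 615, - 152, - 108 , - 23,91/2, 217,338,399.87, 570, 885.95]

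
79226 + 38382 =117608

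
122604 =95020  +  27584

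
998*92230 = 92045540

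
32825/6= 5470 + 5/6 = 5470.83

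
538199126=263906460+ 274292666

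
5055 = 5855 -800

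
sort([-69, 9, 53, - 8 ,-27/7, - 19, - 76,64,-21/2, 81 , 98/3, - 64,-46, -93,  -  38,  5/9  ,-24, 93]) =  [ - 93, - 76,- 69, - 64 , - 46, - 38, - 24,  -  19 , - 21/2,  -  8, - 27/7, 5/9,9,98/3, 53, 64, 81, 93 ] 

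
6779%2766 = 1247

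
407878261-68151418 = 339726843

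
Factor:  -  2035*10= - 20350 = - 2^1*5^2*11^1 * 37^1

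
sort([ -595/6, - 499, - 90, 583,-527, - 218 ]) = [ - 527, - 499, - 218, - 595/6, - 90,583 ] 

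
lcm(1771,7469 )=171787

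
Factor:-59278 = -2^1*107^1*277^1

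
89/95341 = 89/95341 = 0.00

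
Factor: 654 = 2^1* 3^1*109^1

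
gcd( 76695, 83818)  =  1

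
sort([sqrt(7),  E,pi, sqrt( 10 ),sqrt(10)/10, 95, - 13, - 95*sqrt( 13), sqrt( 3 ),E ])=[ - 95 * sqrt(  13 ), -13,sqrt(10 )/10, sqrt(3), sqrt(7), E,E,pi,sqrt(10 ),  95 ]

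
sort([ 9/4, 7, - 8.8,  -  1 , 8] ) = [ - 8.8,- 1, 9/4, 7,8 ] 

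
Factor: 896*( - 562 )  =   - 503552=-2^8*7^1 * 281^1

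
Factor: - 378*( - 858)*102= 2^3*3^5*7^1*11^1*13^1*17^1 = 33081048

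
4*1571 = 6284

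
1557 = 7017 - 5460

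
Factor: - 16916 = - 2^2*4229^1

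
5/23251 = 5/23251 = 0.00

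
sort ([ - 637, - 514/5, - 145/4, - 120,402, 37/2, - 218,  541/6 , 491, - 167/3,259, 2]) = [ - 637 , - 218, - 120, - 514/5 , - 167/3 , - 145/4 , 2, 37/2,541/6, 259, 402,491 ]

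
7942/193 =7942/193 = 41.15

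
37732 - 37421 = 311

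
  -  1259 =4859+  -  6118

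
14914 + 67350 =82264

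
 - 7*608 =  - 4256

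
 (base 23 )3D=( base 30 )2m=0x52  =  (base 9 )101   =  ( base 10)82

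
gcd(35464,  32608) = 8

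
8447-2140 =6307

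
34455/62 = 555  +  45/62   =  555.73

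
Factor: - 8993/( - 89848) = 2^( - 3)*11^( - 1 )*17^1*23^2 * 1021^(-1 ) 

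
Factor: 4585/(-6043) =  - 5^1*7^1*131^1*6043^( - 1 )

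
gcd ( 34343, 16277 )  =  1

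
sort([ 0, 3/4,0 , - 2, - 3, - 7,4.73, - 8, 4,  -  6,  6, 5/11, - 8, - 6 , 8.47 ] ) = [-8 ,-8, - 7,- 6, - 6,-3,-2, 0,0, 5/11, 3/4, 4, 4.73,6, 8.47]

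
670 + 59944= 60614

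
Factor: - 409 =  - 409^1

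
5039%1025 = 939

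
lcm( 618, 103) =618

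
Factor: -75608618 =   -  2^1*47^1*59^1*13633^1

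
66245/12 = 66245/12 = 5520.42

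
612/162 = 3 + 7/9= 3.78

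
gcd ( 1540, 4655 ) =35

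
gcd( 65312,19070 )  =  2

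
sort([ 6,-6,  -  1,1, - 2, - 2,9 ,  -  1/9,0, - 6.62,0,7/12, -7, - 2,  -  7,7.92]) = [- 7, - 7,  -  6.62, - 6,-2, -2, - 2,  -  1,-1/9,0,0,  7/12, 1, 6,7.92,9]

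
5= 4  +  1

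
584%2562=584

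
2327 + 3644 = 5971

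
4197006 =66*63591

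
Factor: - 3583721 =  - 3583721^1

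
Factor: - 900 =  - 2^2*3^2*5^2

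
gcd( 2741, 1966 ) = 1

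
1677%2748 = 1677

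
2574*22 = 56628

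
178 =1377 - 1199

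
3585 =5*717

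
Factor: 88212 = 2^2*3^1 * 7351^1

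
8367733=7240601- -1127132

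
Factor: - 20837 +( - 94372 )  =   - 115209=-  3^3*17^1*251^1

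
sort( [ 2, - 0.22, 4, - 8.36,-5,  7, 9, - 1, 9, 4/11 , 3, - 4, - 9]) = [ - 9, - 8.36, - 5, - 4,  -  1, - 0.22,4/11, 2,3,4, 7,  9,9 ] 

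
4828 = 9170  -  4342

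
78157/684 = 78157/684 = 114.26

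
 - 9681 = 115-9796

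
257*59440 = 15276080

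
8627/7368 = 1 + 1259/7368 = 1.17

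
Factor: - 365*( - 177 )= 64605 = 3^1*5^1*59^1 * 73^1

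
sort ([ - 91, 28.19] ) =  [ - 91,28.19 ] 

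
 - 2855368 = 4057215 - 6912583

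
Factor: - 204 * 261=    - 53244= - 2^2 * 3^3*17^1 * 29^1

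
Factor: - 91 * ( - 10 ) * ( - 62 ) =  - 56420= - 2^2*5^1*7^1 *13^1*31^1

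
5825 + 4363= 10188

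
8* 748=5984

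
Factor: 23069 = 17^1*23^1*59^1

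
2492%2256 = 236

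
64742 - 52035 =12707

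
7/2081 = 7/2081   =  0.00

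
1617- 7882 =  - 6265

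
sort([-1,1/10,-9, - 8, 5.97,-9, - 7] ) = [ - 9, - 9,-8, - 7,- 1,1/10,5.97]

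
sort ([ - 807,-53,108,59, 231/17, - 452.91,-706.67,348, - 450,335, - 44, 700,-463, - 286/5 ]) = [ - 807, - 706.67, - 463, - 452.91,- 450,-286/5,-53, - 44, 231/17, 59,108,335, 348, 700] 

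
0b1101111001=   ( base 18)2D7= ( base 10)889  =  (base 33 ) QV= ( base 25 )1ae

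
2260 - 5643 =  - 3383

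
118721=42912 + 75809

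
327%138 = 51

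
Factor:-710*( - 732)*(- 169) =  - 87832680 = -  2^3*3^1*5^1  *  13^2* 61^1*71^1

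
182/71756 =91/35878 = 0.00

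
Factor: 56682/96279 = 2^1*3^1*47^1*479^( -1 ) = 282/479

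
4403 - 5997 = -1594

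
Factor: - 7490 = -2^1*5^1 * 7^1 * 107^1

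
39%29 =10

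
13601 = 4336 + 9265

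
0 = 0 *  ( - 170 ) 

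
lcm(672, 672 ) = 672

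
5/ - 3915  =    -  1/783=- 0.00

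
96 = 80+16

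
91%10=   1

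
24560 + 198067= 222627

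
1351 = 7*193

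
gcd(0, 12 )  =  12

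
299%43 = 41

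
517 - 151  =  366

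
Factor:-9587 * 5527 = - 52987349 = - 5527^1*9587^1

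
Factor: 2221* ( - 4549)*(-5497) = 55537999513=23^1*239^1 * 2221^1*4549^1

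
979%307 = 58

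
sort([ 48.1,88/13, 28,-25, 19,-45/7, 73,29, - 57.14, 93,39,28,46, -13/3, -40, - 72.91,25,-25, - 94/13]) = [ - 72.91,-57.14, - 40, - 25,  -  25, - 94/13,-45/7, - 13/3, 88/13, 19, 25, 28, 28, 29, 39, 46,  48.1,73, 93 ]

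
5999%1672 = 983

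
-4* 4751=  -  19004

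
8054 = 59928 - 51874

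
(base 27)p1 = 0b1010100100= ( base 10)676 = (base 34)ju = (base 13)400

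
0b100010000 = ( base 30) 92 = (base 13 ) 17C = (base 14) 156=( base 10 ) 272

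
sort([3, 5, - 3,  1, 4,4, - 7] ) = [-7, - 3,1,3, 4,4, 5 ] 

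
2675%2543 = 132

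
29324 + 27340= 56664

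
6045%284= 81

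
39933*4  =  159732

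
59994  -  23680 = 36314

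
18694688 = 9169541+9525147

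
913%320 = 273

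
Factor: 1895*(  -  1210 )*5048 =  - 2^4*5^2*11^2* 379^1*631^1 =- 11574811600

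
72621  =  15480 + 57141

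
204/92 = 51/23 = 2.22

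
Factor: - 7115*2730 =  - 19423950 = -2^1 *3^1*5^2*7^1*13^1*1423^1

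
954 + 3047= 4001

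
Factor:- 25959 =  - 3^1*17^1*509^1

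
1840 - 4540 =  - 2700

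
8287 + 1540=9827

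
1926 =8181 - 6255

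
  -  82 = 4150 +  -4232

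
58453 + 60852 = 119305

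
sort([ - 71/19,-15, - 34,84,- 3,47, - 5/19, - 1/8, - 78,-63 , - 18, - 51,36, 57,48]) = [-78, - 63, - 51, -34,  -  18, - 15, - 71/19 , -3, - 5/19, - 1/8,36,47, 48, 57,  84]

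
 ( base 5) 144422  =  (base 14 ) 23b7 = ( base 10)6237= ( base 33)5o0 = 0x185D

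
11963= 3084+8879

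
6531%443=329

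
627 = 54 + 573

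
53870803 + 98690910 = 152561713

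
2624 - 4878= - 2254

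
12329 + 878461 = 890790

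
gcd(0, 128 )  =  128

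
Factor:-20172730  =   - 2^1*5^1  *101^1 * 19973^1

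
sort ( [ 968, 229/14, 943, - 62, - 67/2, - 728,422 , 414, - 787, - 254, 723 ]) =[ - 787,-728,-254, - 62, - 67/2,229/14, 414,422, 723, 943,  968 ] 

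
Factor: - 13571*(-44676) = 2^2*3^2*17^1 * 41^1*73^1*331^1 = 606297996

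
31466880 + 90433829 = 121900709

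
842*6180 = 5203560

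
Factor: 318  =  2^1*3^1*53^1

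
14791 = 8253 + 6538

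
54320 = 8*6790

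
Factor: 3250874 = 2^1*11^1*107^1*1381^1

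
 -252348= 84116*(  -  3)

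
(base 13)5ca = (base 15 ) 476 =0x3F3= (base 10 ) 1011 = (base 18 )323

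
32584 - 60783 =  - 28199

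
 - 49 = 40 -89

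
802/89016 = 401/44508 = 0.01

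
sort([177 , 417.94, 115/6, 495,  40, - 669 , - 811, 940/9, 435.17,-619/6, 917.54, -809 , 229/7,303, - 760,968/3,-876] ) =[ - 876, -811, - 809, - 760,-669 , - 619/6, 115/6,229/7,40 , 940/9, 177,303, 968/3,417.94, 435.17,495,917.54 ] 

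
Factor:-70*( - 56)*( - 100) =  - 392000 = -2^6 * 5^3 * 7^2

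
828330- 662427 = 165903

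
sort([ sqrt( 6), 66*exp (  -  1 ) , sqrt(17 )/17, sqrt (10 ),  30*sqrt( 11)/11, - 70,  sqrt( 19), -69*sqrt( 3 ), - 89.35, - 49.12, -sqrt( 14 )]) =[ - 69 *sqrt( 3), - 89.35, - 70, -49.12, - sqrt( 14 ), sqrt( 17 )/17, sqrt ( 6 ), sqrt( 10),sqrt( 19),30 *sqrt( 11)/11, 66*exp( - 1) ]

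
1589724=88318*18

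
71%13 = 6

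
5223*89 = 464847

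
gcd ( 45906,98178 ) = 6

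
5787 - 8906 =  - 3119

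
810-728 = 82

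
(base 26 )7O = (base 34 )62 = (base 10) 206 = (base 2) 11001110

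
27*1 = 27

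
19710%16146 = 3564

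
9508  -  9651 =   -  143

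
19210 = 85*226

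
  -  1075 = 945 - 2020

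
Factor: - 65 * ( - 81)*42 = 2^1*3^5*5^1*7^1*13^1 =221130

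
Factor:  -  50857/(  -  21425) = 5^( - 2)*857^( - 1)*50857^1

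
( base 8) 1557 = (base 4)31233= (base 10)879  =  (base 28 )13B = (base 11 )72a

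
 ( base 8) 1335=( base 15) 33d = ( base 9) 1004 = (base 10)733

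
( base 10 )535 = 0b1000010111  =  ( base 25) LA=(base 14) 2A3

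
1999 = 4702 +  - 2703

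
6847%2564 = 1719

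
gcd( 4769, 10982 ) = 19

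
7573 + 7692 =15265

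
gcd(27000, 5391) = 9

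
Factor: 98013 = 3^1*37^1 * 883^1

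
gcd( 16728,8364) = 8364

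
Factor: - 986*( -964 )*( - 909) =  - 2^3*3^2*17^1*29^1*101^1*241^1=- 864008136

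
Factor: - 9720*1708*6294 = - 104491477440 = - 2^6*3^6 * 5^1*7^1*61^1 * 1049^1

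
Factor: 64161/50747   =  3^2*31^( -1)*1637^( - 1) * 7129^1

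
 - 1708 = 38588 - 40296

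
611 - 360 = 251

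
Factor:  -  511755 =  - 3^1 * 5^1 * 109^1*313^1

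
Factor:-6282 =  - 2^1*3^2 * 349^1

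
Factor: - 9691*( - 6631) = 64261021= 11^1*19^1*349^1*881^1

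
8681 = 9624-943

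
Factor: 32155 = 5^1*59^1 * 109^1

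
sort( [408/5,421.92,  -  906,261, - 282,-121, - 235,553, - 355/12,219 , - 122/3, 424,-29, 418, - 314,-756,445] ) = [ - 906, - 756, - 314  , - 282, - 235,-121 , - 122/3, - 355/12, - 29,  408/5,219,261, 418, 421.92,424,445,553]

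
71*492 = 34932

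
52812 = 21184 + 31628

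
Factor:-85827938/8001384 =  -42913969/4000692=-2^( - 2)*3^( - 1)*7^1*37^1* 67^1*73^( - 1 )* 2473^1*4567^( - 1 )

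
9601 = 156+9445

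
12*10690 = 128280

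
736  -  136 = 600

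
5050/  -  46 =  - 110 + 5/23 = - 109.78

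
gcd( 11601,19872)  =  9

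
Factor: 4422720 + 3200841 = 7623561=3^1*11^1*231017^1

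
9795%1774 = 925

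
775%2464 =775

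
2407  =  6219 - 3812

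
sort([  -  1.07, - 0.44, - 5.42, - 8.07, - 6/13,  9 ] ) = [-8.07, - 5.42, - 1.07, -6/13, - 0.44, 9]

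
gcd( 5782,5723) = 59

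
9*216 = 1944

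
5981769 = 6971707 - 989938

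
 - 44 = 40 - 84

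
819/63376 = 819/63376= 0.01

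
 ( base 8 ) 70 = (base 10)56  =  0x38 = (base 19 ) 2i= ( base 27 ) 22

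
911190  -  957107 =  - 45917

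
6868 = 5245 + 1623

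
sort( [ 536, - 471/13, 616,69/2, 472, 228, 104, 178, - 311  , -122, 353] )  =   [ - 311, - 122, - 471/13,69/2 , 104, 178 , 228, 353,  472, 536, 616 ]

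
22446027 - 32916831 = -10470804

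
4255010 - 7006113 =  - 2751103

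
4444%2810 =1634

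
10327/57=181 + 10/57=   181.18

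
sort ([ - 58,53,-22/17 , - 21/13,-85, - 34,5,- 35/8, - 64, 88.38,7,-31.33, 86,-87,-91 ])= [-91, - 87,-85, - 64,- 58,  -  34, - 31.33 ,-35/8,-21/13,-22/17,5,7,53,86, 88.38]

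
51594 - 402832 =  - 351238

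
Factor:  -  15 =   -  3^1*  5^1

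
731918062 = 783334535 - 51416473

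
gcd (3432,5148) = 1716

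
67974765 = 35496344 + 32478421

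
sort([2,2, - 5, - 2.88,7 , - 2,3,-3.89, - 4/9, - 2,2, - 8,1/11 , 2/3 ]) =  [ - 8,-5, - 3.89, - 2.88,  -  2, - 2, - 4/9,  1/11,2/3, 2 , 2, 2, 3, 7 ]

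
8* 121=968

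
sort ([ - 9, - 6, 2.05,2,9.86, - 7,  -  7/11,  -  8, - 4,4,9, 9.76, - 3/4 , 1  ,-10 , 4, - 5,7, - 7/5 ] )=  [ - 10, - 9, - 8, - 7, - 6,-5, - 4, - 7/5 , - 3/4, - 7/11, 1, 2,  2.05,4, 4,7,9,9.76,9.86 ]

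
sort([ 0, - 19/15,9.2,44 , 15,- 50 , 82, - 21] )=[  -  50, - 21, - 19/15, 0 , 9.2,15, 44, 82] 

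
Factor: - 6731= - 53^1 * 127^1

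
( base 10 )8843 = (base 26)d23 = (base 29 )aer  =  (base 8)21213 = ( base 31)968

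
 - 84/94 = -42/47 =-  0.89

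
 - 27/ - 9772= 27/9772 = 0.00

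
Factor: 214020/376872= 2^( - 1) * 3^1*5^1 *29^1*383^ (- 1) = 435/766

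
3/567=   1/189 =0.01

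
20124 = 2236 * 9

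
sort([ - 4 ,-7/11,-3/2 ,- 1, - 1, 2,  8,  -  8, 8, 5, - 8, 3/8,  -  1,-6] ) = [ - 8,-8,-6, - 4,-3/2,-1 ,- 1 , -1, - 7/11, 3/8,2, 5, 8, 8 ] 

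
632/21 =30 + 2/21 = 30.10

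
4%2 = 0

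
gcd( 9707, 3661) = 1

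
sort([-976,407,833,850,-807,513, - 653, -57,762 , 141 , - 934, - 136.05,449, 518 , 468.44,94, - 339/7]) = [  -  976, - 934,  -  807, - 653,  -  136.05, - 57,  -  339/7,94,  141,407, 449 , 468.44, 513, 518, 762,833,850]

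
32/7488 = 1/234 = 0.00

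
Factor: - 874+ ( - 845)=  - 1719 = -3^2*191^1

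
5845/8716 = 5845/8716 =0.67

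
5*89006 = 445030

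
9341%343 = 80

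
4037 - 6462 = -2425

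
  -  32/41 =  - 1 + 9/41 = - 0.78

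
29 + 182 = 211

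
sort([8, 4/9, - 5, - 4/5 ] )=[ - 5, - 4/5,4/9, 8]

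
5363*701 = 3759463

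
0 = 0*1252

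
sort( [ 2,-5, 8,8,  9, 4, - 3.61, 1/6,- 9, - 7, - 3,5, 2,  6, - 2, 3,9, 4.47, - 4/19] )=[ - 9, - 7,  -  5,-3.61,  -  3,  -  2, - 4/19,1/6,2,  2, 3,4, 4.47  ,  5,6, 8 , 8, 9, 9]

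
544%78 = 76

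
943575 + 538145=1481720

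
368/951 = 368/951 = 0.39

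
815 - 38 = 777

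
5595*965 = 5399175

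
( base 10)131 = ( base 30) 4b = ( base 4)2003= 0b10000011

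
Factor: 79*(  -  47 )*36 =- 133668= - 2^2*3^2*47^1 * 79^1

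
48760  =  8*6095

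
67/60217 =67/60217 = 0.00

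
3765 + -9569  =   - 5804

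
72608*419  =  30422752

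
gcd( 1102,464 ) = 58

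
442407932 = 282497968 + 159909964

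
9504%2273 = 412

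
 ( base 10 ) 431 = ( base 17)186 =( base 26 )gf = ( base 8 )657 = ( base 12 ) 2BB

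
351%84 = 15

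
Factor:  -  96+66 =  - 2^1*3^1*5^1 = - 30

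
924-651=273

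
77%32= 13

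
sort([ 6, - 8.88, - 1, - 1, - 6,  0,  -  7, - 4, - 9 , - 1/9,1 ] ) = [ - 9,-8.88, - 7, - 6,-4, - 1,-1, - 1/9,0,1, 6 ] 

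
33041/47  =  703 = 703.00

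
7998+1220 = 9218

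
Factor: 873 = 3^2* 97^1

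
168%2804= 168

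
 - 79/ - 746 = 79/746 = 0.11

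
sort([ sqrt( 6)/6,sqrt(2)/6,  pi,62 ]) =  [ sqrt(2 ) /6, sqrt(6)/6,  pi, 62]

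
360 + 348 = 708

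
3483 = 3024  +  459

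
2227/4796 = 2227/4796 = 0.46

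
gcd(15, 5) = 5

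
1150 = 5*230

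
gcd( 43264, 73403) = 1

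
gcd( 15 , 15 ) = 15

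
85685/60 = 1428 + 1/12 = 1428.08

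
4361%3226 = 1135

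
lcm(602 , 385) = 33110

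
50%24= 2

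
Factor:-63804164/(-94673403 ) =2^2* 3^(  -  2 ) * 11^( - 1)*61^ ( -2)*257^(-1)*15951041^1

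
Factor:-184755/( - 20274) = 565/62 =2^(-1 )*5^1* 31^( - 1 )  *  113^1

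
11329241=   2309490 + 9019751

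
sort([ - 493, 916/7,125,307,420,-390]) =[- 493, - 390 , 125,916/7,307,420] 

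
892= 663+229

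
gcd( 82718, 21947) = 1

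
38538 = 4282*9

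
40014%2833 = 352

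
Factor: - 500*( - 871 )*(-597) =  - 2^2*3^1 * 5^3*13^1* 67^1 * 199^1= - 259993500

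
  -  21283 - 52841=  - 74124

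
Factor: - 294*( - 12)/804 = 294/67 = 2^1*3^1*7^2*67^ (- 1 )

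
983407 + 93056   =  1076463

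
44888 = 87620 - 42732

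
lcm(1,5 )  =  5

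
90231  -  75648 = 14583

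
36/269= 36/269 = 0.13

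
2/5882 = 1/2941 = 0.00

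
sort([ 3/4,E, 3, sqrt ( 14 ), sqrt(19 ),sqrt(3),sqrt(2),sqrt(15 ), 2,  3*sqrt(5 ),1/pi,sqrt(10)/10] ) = [ sqrt( 10) /10, 1/pi,  3/4, sqrt( 2), sqrt( 3) , 2,E,3, sqrt ( 14 ), sqrt (15),sqrt( 19 ),3*sqrt(5)]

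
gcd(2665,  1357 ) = 1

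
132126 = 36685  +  95441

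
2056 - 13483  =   - 11427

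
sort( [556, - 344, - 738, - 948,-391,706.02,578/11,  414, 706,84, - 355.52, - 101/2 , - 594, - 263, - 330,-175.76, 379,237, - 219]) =[- 948, - 738, -594, - 391, - 355.52, - 344, - 330, - 263, - 219, - 175.76, - 101/2,578/11,84,237,379,  414 , 556 , 706, 706.02]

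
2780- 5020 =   -  2240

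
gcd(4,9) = 1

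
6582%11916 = 6582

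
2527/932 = 2 + 663/932 = 2.71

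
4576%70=26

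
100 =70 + 30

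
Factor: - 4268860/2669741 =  - 2^2*5^1*43^( -1 ) * 47^(-1 )*461^1*463^1 * 1321^( - 1 )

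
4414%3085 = 1329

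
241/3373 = 241/3373  =  0.07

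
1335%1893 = 1335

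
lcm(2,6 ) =6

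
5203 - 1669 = 3534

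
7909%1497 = 424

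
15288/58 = 263 + 17/29 = 263.59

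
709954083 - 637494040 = 72460043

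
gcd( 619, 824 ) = 1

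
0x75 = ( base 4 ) 1311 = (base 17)6F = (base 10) 117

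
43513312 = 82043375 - 38530063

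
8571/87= 2857/29 = 98.52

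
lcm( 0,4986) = 0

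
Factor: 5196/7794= 2^1*3^( - 1 )  =  2/3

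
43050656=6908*6232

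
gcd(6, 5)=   1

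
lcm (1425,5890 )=88350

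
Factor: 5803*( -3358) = - 19486474 = -  2^1 * 7^1 * 23^1 *73^1*829^1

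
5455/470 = 11 + 57/94 = 11.61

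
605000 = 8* 75625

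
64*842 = 53888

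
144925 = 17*8525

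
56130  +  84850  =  140980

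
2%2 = 0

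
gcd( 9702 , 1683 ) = 99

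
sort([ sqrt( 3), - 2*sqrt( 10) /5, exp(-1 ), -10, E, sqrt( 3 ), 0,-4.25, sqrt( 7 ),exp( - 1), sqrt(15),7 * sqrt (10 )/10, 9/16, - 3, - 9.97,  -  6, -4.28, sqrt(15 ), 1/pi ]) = [-10, - 9.97,-6, - 4.28,-4.25, - 3,  -  2* sqrt( 10 ) /5,0, 1/pi, exp (-1 ), exp( - 1),9/16, sqrt (3 ), sqrt( 3), 7*sqrt(10) /10, sqrt( 7),E,sqrt(15 )  ,  sqrt( 15)] 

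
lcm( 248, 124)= 248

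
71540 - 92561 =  - 21021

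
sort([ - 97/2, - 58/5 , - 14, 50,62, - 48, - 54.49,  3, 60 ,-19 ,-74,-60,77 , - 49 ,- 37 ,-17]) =[-74 , - 60 , - 54.49,-49,  -  97/2, - 48,-37, - 19, - 17,-14,  -  58/5,3,  50,60, 62, 77]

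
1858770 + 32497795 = 34356565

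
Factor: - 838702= - 2^1*419351^1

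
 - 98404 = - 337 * 292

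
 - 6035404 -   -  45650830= 39615426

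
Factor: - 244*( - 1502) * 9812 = 2^5 * 11^1*61^1 * 223^1*751^1= 3595980256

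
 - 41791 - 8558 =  - 50349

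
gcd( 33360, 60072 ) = 24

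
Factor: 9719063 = 9719063^1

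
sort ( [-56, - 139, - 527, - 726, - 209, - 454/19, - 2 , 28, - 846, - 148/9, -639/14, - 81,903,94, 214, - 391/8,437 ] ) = [ - 846, - 726, - 527, - 209, - 139, - 81, - 56, - 391/8, - 639/14, - 454/19, - 148/9,-2,28, 94, 214, 437,903 ]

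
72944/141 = 517 + 1/3 = 517.33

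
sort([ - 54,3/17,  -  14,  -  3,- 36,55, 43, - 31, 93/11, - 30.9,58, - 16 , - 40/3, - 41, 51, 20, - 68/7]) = [  -  54 ,-41, - 36, - 31, - 30.9, - 16, - 14,-40/3, - 68/7,-3,3/17,93/11,  20 , 43,51, 55, 58] 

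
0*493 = 0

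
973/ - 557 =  - 973/557 = -1.75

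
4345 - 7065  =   -2720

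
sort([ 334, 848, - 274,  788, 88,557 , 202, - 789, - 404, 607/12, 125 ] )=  [ - 789, - 404,-274, 607/12 , 88, 125,  202, 334,557, 788,848] 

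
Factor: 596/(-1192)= - 2^(-1) = - 1/2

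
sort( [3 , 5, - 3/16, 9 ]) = [ - 3/16,3, 5,9 ] 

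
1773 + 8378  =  10151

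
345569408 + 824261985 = 1169831393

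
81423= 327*249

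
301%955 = 301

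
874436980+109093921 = 983530901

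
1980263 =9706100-7725837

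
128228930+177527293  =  305756223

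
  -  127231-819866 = - 947097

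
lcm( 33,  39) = 429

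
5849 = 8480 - 2631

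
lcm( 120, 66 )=1320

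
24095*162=3903390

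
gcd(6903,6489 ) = 9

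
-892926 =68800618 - 69693544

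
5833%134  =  71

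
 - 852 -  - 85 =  - 767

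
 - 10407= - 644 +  - 9763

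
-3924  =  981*( - 4 )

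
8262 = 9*918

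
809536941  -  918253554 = -108716613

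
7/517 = 7/517 = 0.01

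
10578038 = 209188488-198610450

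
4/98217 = 4/98217 = 0.00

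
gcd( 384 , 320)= 64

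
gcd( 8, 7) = 1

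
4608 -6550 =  - 1942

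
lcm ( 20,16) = 80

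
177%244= 177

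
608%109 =63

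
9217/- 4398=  - 9217/4398 = - 2.10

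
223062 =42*5311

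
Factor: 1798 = 2^1*29^1*31^1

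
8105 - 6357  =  1748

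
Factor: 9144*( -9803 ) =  - 2^3*3^2*127^1*9803^1 = - 89638632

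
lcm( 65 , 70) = 910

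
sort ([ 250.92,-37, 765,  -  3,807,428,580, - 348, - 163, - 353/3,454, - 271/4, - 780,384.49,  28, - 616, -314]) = [ - 780, - 616, - 348, - 314 , - 163, - 353/3 ,-271/4, - 37, - 3,28 , 250.92,384.49,428,454,580, 765,  807]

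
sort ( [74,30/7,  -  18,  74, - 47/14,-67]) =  [ - 67, - 18, - 47/14,  30/7, 74,74]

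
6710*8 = 53680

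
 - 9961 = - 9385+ - 576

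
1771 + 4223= 5994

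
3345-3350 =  - 5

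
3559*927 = 3299193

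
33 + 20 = 53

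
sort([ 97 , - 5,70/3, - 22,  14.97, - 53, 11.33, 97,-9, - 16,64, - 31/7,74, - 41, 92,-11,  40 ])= [ - 53, - 41,-22,-16,-11,  -  9, - 5, - 31/7,  11.33, 14.97,  70/3, 40,64,74,92 , 97, 97]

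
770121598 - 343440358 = 426681240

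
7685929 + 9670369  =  17356298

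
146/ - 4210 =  - 1 + 2032/2105 = - 0.03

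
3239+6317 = 9556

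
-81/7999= - 1 + 7918/7999 = -0.01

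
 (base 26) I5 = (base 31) f8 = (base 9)575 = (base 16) 1D9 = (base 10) 473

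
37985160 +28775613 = 66760773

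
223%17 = 2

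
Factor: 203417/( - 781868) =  - 2^( - 2)*59^(-1)*3313^( - 1)*203417^1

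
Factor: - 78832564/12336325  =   - 2^2 * 5^(-2)*47^ ( - 1)*1999^1*9859^1 *10499^( - 1)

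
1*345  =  345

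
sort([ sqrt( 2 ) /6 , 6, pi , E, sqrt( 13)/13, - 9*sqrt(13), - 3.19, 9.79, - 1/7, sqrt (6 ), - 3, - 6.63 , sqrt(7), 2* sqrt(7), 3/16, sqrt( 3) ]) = [ - 9 * sqrt(13), - 6.63, - 3.19, - 3, - 1/7,3/16, sqrt(2) /6,sqrt(13 ) /13,sqrt(3), sqrt (6),sqrt( 7 ),E, pi, 2*sqrt(7), 6, 9.79] 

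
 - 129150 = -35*3690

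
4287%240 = 207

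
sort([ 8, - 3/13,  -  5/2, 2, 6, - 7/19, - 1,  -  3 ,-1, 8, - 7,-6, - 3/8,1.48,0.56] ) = [ - 7 , - 6,  -  3,-5/2,- 1,  -  1,  -  3/8,-7/19, - 3/13, 0.56, 1.48,2, 6, 8, 8] 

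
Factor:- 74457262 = -2^1*11^1* 53^1*63857^1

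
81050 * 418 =33878900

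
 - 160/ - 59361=160/59361= 0.00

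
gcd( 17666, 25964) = 2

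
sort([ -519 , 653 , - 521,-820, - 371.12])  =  [  -  820, - 521, - 519,-371.12, 653 ]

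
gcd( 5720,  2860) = 2860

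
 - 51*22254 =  - 1134954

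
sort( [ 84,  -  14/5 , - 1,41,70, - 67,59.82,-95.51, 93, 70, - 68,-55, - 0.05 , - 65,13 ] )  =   [  -  95.51,- 68, - 67, - 65,  -  55, - 14/5, - 1,-0.05,13,41, 59.82,70, 70,84,93 ] 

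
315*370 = 116550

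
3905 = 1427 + 2478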